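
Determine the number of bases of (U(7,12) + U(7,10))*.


(M1+M2)* = M1* + M2*.
M1* = U(5,12), bases: C(12,5) = 792.
M2* = U(3,10), bases: C(10,3) = 120.
|B(M*)| = 792 * 120 = 95040.

95040


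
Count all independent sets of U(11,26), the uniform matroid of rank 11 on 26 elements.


Independent sets of U(11,26) are all subsets of size <= 11.
Count = C(26,0) + C(26,1) + C(26,2) + C(26,3) + C(26,4) + C(26,5) + C(26,6) + C(26,7) + C(26,8) + C(26,9) + C(26,10) + C(26,11)
     = 1 + 26 + 325 + 2600 + 14950 + 65780 + 230230 + 657800 + 1562275 + 3124550 + 5311735 + 7726160
     = 18696432.

18696432


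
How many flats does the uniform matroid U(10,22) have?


Flats of U(10,22): every subset of size < 10 is a flat, plus E itself.
Count = C(22,0) + C(22,1) + C(22,2) + C(22,3) + C(22,4) + C(22,5) + C(22,6) + C(22,7) + C(22,8) + C(22,9) + 1
     = 1 + 22 + 231 + 1540 + 7315 + 26334 + 74613 + 170544 + 319770 + 497420 + 1
     = 1097791.

1097791


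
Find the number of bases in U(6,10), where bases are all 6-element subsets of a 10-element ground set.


Bases of U(6,10) are all 6-element subsets of the 10-element ground set.
Number of bases = C(10,6).
C(10,6) = 10! / (6! * 4!) = 210.

210


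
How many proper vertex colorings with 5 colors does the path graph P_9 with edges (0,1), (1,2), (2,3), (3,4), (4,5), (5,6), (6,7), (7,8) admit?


P(P_9, k) = k * (k-1)^(8).
P(5) = 5 * 4^8 = 5 * 65536 = 327680.

327680


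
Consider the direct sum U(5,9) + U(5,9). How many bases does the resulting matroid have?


Bases of a direct sum M1 + M2: |B| = |B(M1)| * |B(M2)|.
|B(U(5,9))| = C(9,5) = 126.
|B(U(5,9))| = C(9,5) = 126.
Total bases = 126 * 126 = 15876.

15876


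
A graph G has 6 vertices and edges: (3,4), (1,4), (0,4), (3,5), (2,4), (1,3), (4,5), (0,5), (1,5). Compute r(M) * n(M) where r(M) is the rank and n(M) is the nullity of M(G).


r(M) = |V| - c = 6 - 1 = 5.
nullity = |E| - r(M) = 9 - 5 = 4.
Product = 5 * 4 = 20.

20


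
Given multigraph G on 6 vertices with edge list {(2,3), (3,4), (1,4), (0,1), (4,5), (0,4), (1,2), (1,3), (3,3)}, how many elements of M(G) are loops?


In a graphic matroid, a loop is a self-loop edge (u,u) with rank 0.
Examining all 9 edges for self-loops...
Self-loops found: (3,3)
Number of loops = 1.

1


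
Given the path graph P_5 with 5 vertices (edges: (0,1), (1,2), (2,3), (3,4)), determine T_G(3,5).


A path on 5 vertices is a tree with 4 edges.
T(x,y) = x^(4) for any tree.
T(3,5) = 3^4 = 81.

81


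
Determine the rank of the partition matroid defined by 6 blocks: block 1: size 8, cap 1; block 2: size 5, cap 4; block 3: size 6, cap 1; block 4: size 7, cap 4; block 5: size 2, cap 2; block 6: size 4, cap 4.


Rank of a partition matroid = sum of min(|Si|, ci) for each block.
= min(8,1) + min(5,4) + min(6,1) + min(7,4) + min(2,2) + min(4,4)
= 1 + 4 + 1 + 4 + 2 + 4
= 16.

16


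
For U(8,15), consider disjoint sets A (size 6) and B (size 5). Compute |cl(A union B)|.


|A union B| = 6 + 5 = 11 (disjoint).
In U(8,15), cl(S) = S if |S| < 8, else cl(S) = E.
Since 11 >= 8, cl(A union B) = E.
|cl(A union B)| = 15.

15


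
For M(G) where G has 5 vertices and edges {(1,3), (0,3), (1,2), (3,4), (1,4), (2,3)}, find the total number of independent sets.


An independent set in a graphic matroid is an acyclic edge subset.
G has 5 vertices and 6 edges.
Enumerate all 2^6 = 64 subsets, checking for acyclicity.
Total independent sets = 48.

48


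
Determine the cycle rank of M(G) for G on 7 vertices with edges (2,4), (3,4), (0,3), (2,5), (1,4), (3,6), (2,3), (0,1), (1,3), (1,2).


Cycle rank (nullity) = |E| - r(M) = |E| - (|V| - c).
|E| = 10, |V| = 7, c = 1.
Nullity = 10 - (7 - 1) = 10 - 6 = 4.

4


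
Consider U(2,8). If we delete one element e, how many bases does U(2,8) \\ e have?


Deleting e from U(2,8) gives U(2,7) since n > r.
Bases of U(2,7) = C(7,2) = 7! / (2! * 5!) = 21.

21


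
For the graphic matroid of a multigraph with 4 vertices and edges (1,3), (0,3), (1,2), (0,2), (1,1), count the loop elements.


In a graphic matroid, a loop is a self-loop edge (u,u) with rank 0.
Examining all 5 edges for self-loops...
Self-loops found: (1,1)
Number of loops = 1.

1


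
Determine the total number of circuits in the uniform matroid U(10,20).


In U(10,20), circuits are the (11)-element subsets.
Any set of 11 elements is dependent, and removing any one element gives
an independent set of size 10, so it is a minimal dependent set.
Number of circuits = (20 choose 11) = 167960.

167960


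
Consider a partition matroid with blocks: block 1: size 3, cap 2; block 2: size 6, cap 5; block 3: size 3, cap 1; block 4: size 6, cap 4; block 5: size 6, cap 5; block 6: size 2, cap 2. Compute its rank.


Rank of a partition matroid = sum of min(|Si|, ci) for each block.
= min(3,2) + min(6,5) + min(3,1) + min(6,4) + min(6,5) + min(2,2)
= 2 + 5 + 1 + 4 + 5 + 2
= 19.

19


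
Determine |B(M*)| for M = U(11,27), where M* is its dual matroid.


The dual of U(r,n) is U(n-r, n) = U(16,27).
Bases of U(16,27) are all (16)-element subsets.
|B(M*)| = C(27,16) = 13037895.

13037895


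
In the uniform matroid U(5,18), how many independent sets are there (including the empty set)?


Independent sets of U(5,18) are all subsets of size <= 5.
Count = C(18,0) + C(18,1) + C(18,2) + C(18,3) + C(18,4) + C(18,5)
     = 1 + 18 + 153 + 816 + 3060 + 8568
     = 12616.

12616


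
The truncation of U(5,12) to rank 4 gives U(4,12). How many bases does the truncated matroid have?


Truncating U(5,12) to rank 4 gives U(4,12).
Bases of U(4,12) are all 4-element subsets of 12 elements.
Number of bases = C(12,4) = 12! / (4! * 8!) = 495.

495


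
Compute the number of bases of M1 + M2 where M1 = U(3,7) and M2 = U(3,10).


Bases of a direct sum M1 + M2: |B| = |B(M1)| * |B(M2)|.
|B(U(3,7))| = C(7,3) = 35.
|B(U(3,10))| = C(10,3) = 120.
Total bases = 35 * 120 = 4200.

4200


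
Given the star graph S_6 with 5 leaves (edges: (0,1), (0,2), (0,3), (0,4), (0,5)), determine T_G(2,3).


A star on 6 vertices is a tree with 5 edges.
T(x,y) = x^(5) for any tree.
T(2,3) = 2^5 = 32.

32


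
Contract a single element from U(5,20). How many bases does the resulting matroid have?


Contracting e from U(5,20) gives U(4,19).
Bases of U(4,19) = C(19,4) = (19 * 18 * 17 * 16) / (1 * 2 * 3 * 4) = 3876.

3876


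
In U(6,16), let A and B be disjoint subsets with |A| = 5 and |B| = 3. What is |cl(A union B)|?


|A union B| = 5 + 3 = 8 (disjoint).
In U(6,16), cl(S) = S if |S| < 6, else cl(S) = E.
Since 8 >= 6, cl(A union B) = E.
|cl(A union B)| = 16.

16


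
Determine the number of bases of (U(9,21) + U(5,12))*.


(M1+M2)* = M1* + M2*.
M1* = U(12,21), bases: C(21,12) = 293930.
M2* = U(7,12), bases: C(12,7) = 792.
|B(M*)| = 293930 * 792 = 232792560.

232792560


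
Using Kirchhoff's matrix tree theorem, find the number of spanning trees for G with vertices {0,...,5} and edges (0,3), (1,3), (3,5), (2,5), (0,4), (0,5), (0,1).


By Kirchhoff's matrix tree theorem, the number of spanning trees equals
the determinant of any cofactor of the Laplacian matrix L.
G has 6 vertices and 7 edges.
Computing the (5 x 5) cofactor determinant gives 8.

8


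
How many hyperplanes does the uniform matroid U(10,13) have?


Hyperplanes of U(10,13) are flats of rank 9.
In a uniform matroid, these are exactly the (9)-element subsets.
Count = C(13,9) = 715.

715


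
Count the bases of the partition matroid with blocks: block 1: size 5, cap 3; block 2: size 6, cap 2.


A basis picks exactly ci elements from block i.
Number of bases = product of C(|Si|, ci).
= C(5,3) * C(6,2)
= 10 * 15
= 150.

150


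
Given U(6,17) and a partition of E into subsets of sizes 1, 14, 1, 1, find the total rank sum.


r(Ai) = min(|Ai|, 6) for each part.
Sum = min(1,6) + min(14,6) + min(1,6) + min(1,6)
    = 1 + 6 + 1 + 1
    = 9.

9


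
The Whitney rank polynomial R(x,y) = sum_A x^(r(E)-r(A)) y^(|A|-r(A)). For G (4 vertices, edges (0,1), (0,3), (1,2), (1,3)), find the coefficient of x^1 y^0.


R(x,y) = sum over A in 2^E of x^(r(E)-r(A)) * y^(|A|-r(A)).
G has 4 vertices, 4 edges. r(E) = 3.
Enumerate all 2^4 = 16 subsets.
Count subsets with r(E)-r(A)=1 and |A|-r(A)=0: 6.

6


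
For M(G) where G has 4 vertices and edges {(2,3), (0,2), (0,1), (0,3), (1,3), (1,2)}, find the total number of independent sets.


An independent set in a graphic matroid is an acyclic edge subset.
G has 4 vertices and 6 edges.
Enumerate all 2^6 = 64 subsets, checking for acyclicity.
Total independent sets = 38.

38


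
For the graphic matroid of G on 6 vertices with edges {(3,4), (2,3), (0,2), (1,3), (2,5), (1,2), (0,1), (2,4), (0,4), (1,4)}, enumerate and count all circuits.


A circuit in a graphic matroid = edge set of a simple cycle.
G has 6 vertices and 10 edges.
Enumerating all minimal edge subsets forming cycles...
Total circuits found: 22.

22


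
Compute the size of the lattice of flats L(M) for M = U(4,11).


Flats of U(4,11): every subset of size < 4 is a flat, plus E itself.
Count = (11 choose 0) + (11 choose 1) + (11 choose 2) + (11 choose 3) + 1
     = 1 + 11 + 55 + 165 + 1
     = 233.

233


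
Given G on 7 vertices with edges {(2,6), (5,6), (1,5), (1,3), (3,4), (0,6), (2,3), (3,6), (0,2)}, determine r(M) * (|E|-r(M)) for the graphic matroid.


r(M) = |V| - c = 7 - 1 = 6.
nullity = |E| - r(M) = 9 - 6 = 3.
Product = 6 * 3 = 18.

18


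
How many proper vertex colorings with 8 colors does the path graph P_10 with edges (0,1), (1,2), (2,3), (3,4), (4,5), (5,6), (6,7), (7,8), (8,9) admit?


P(P_10, k) = k * (k-1)^(9).
P(8) = 8 * 7^9 = 8 * 40353607 = 322828856.

322828856


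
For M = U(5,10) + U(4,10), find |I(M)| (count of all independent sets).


For a direct sum, |I(M1+M2)| = |I(M1)| * |I(M2)|.
|I(U(5,10))| = sum C(10,k) for k=0..5 = 638.
|I(U(4,10))| = sum C(10,k) for k=0..4 = 386.
Total = 638 * 386 = 246268.

246268


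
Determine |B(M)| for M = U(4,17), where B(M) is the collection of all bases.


Bases of U(4,17) are all 4-element subsets of the 17-element ground set.
Number of bases = C(17,4).
(17 choose 4) = 2380.

2380


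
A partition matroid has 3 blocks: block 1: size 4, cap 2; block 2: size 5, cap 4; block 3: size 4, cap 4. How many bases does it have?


A basis picks exactly ci elements from block i.
Number of bases = product of C(|Si|, ci).
= C(4,2) * C(5,4) * C(4,4)
= 6 * 5 * 1
= 30.

30


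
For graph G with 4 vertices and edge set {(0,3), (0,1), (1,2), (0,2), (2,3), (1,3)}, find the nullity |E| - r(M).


Cycle rank (nullity) = |E| - r(M) = |E| - (|V| - c).
|E| = 6, |V| = 4, c = 1.
Nullity = 6 - (4 - 1) = 6 - 3 = 3.

3


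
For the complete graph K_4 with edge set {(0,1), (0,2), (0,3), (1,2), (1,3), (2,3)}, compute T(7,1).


T(K_4; x,y) = x^3 + 3x^2 + 4xy + 2x + y^3 + 3y^2 + 2y.
Substituting x=7, y=1:
= 343 + 147 + 28 + 14 + 1 + 3 + 2
= 538.

538


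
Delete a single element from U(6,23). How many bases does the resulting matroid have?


Deleting e from U(6,23) gives U(6,22) since n > r.
Bases of U(6,22) = (22 choose 6) = 74613.

74613


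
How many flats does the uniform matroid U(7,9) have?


Flats of U(7,9): every subset of size < 7 is a flat, plus E itself.
Count = C(9,0) + C(9,1) + C(9,2) + C(9,3) + C(9,4) + C(9,5) + C(9,6) + 1
     = 1 + 9 + 36 + 84 + 126 + 126 + 84 + 1
     = 467.

467


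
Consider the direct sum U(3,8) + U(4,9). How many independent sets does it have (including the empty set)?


For a direct sum, |I(M1+M2)| = |I(M1)| * |I(M2)|.
|I(U(3,8))| = sum C(8,k) for k=0..3 = 93.
|I(U(4,9))| = sum C(9,k) for k=0..4 = 256.
Total = 93 * 256 = 23808.

23808


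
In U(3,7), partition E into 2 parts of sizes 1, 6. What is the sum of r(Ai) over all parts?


r(Ai) = min(|Ai|, 3) for each part.
Sum = min(1,3) + min(6,3)
    = 1 + 3
    = 4.

4


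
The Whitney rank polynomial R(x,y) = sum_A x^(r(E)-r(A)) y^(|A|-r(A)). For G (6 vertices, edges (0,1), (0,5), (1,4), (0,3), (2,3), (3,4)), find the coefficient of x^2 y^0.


R(x,y) = sum over A in 2^E of x^(r(E)-r(A)) * y^(|A|-r(A)).
G has 6 vertices, 6 edges. r(E) = 5.
Enumerate all 2^6 = 64 subsets.
Count subsets with r(E)-r(A)=2 and |A|-r(A)=0: 20.

20


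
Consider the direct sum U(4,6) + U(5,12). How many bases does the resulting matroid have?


Bases of a direct sum M1 + M2: |B| = |B(M1)| * |B(M2)|.
|B(U(4,6))| = C(6,4) = 15.
|B(U(5,12))| = C(12,5) = 792.
Total bases = 15 * 792 = 11880.

11880


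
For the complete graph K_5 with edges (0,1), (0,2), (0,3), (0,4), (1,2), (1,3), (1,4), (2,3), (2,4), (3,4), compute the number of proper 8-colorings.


P(K_5, k) = k(k-1)(k-2)...(k-4).
P(8) = (8) * (7) * (6) * (5) * (4) = 6720.

6720


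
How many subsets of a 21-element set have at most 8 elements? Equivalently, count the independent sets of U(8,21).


Independent sets of U(8,21) are all subsets of size <= 8.
Count = (21 choose 0) + (21 choose 1) + (21 choose 2) + (21 choose 3) + (21 choose 4) + (21 choose 5) + (21 choose 6) + (21 choose 7) + (21 choose 8)
     = 1 + 21 + 210 + 1330 + 5985 + 20349 + 54264 + 116280 + 203490
     = 401930.

401930


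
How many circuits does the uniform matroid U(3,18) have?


In U(3,18), circuits are the (4)-element subsets.
Any set of 4 elements is dependent, and removing any one element gives
an independent set of size 3, so it is a minimal dependent set.
Number of circuits = (18 choose 4) = 3060.

3060


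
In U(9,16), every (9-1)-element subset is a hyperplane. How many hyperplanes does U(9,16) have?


Hyperplanes of U(9,16) are flats of rank 8.
In a uniform matroid, these are exactly the (8)-element subsets.
Count = C(16,8) = 16! / (8! * 8!) = 12870.

12870


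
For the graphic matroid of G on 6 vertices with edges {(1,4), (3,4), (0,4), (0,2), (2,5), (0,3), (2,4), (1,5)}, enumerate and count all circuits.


A circuit in a graphic matroid = edge set of a simple cycle.
G has 6 vertices and 8 edges.
Enumerating all minimal edge subsets forming cycles...
Total circuits found: 6.

6


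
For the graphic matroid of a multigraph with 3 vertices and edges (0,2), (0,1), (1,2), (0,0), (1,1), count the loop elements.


In a graphic matroid, a loop is a self-loop edge (u,u) with rank 0.
Examining all 5 edges for self-loops...
Self-loops found: (0,0), (1,1)
Number of loops = 2.

2


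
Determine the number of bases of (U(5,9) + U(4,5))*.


(M1+M2)* = M1* + M2*.
M1* = U(4,9), bases: C(9,4) = 126.
M2* = U(1,5), bases: C(5,1) = 5.
|B(M*)| = 126 * 5 = 630.

630


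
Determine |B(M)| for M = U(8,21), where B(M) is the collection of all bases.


Bases of U(8,21) are all 8-element subsets of the 21-element ground set.
Number of bases = C(21,8).
(21 choose 8) = 203490.

203490


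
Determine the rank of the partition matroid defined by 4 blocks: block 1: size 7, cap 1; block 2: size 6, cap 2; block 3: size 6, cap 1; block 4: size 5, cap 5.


Rank of a partition matroid = sum of min(|Si|, ci) for each block.
= min(7,1) + min(6,2) + min(6,1) + min(5,5)
= 1 + 2 + 1 + 5
= 9.

9


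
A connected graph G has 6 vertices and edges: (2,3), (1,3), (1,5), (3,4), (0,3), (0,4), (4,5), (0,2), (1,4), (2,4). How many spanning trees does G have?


By Kirchhoff's matrix tree theorem, the number of spanning trees equals
the determinant of any cofactor of the Laplacian matrix L.
G has 6 vertices and 10 edges.
Computing the (5 x 5) cofactor determinant gives 104.

104


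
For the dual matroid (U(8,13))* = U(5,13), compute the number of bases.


The dual of U(r,n) is U(n-r, n) = U(5,13).
Bases of U(5,13) are all (5)-element subsets.
|B(M*)| = C(13,5) = 13! / (5! * 8!) = 1287.

1287


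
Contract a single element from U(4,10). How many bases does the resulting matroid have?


Contracting e from U(4,10) gives U(3,9).
Bases of U(3,9) = (9 choose 3) = 84.

84


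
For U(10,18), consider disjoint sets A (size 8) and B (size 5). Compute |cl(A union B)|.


|A union B| = 8 + 5 = 13 (disjoint).
In U(10,18), cl(S) = S if |S| < 10, else cl(S) = E.
Since 13 >= 10, cl(A union B) = E.
|cl(A union B)| = 18.

18


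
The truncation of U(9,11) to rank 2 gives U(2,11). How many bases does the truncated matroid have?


Truncating U(9,11) to rank 2 gives U(2,11).
Bases of U(2,11) are all 2-element subsets of 11 elements.
Number of bases = C(11,2) = (11 * 10) / (1 * 2) = 55.

55


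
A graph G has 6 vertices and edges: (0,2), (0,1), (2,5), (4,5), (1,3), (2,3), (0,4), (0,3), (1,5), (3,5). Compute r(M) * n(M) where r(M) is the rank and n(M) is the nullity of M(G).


r(M) = |V| - c = 6 - 1 = 5.
nullity = |E| - r(M) = 10 - 5 = 5.
Product = 5 * 5 = 25.

25


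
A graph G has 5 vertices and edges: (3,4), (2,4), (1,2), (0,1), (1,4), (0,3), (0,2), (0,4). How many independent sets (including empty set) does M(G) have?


An independent set in a graphic matroid is an acyclic edge subset.
G has 5 vertices and 8 edges.
Enumerate all 2^8 = 256 subsets, checking for acyclicity.
Total independent sets = 128.

128


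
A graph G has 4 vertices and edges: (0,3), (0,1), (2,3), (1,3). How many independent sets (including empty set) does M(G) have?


An independent set in a graphic matroid is an acyclic edge subset.
G has 4 vertices and 4 edges.
Enumerate all 2^4 = 16 subsets, checking for acyclicity.
Total independent sets = 14.

14


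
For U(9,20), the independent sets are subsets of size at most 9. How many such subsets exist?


Independent sets of U(9,20) are all subsets of size <= 9.
Count = (20 choose 0) + (20 choose 1) + (20 choose 2) + (20 choose 3) + (20 choose 4) + (20 choose 5) + (20 choose 6) + (20 choose 7) + (20 choose 8) + (20 choose 9)
     = 1 + 20 + 190 + 1140 + 4845 + 15504 + 38760 + 77520 + 125970 + 167960
     = 431910.

431910


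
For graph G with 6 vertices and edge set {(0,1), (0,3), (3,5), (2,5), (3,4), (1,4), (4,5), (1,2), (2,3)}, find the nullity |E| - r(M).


Cycle rank (nullity) = |E| - r(M) = |E| - (|V| - c).
|E| = 9, |V| = 6, c = 1.
Nullity = 9 - (6 - 1) = 9 - 5 = 4.

4


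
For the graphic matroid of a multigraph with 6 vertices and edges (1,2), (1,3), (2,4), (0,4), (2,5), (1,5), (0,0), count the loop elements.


In a graphic matroid, a loop is a self-loop edge (u,u) with rank 0.
Examining all 7 edges for self-loops...
Self-loops found: (0,0)
Number of loops = 1.

1


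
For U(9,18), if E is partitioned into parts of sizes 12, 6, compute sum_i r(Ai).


r(Ai) = min(|Ai|, 9) for each part.
Sum = min(12,9) + min(6,9)
    = 9 + 6
    = 15.

15


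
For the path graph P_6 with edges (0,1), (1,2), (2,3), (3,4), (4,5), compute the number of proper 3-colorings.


P(P_6, k) = k * (k-1)^(5).
P(3) = 3 * 2^5 = 3 * 32 = 96.

96


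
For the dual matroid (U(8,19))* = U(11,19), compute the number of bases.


The dual of U(r,n) is U(n-r, n) = U(11,19).
Bases of U(11,19) are all (11)-element subsets.
|B(M*)| = C(19,11) = 19! / (11! * 8!) = 75582.

75582


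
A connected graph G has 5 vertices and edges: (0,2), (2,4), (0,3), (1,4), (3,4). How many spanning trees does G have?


By Kirchhoff's matrix tree theorem, the number of spanning trees equals
the determinant of any cofactor of the Laplacian matrix L.
G has 5 vertices and 5 edges.
Computing the (4 x 4) cofactor determinant gives 4.

4


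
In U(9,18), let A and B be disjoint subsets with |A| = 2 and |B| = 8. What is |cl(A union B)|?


|A union B| = 2 + 8 = 10 (disjoint).
In U(9,18), cl(S) = S if |S| < 9, else cl(S) = E.
Since 10 >= 9, cl(A union B) = E.
|cl(A union B)| = 18.

18


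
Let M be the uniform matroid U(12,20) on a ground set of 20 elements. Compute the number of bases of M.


Bases of U(12,20) are all 12-element subsets of the 20-element ground set.
Number of bases = C(20,12).
C(20,12) = 20! / (12! * 8!) = 125970.

125970


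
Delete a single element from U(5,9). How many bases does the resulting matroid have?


Deleting e from U(5,9) gives U(5,8) since n > r.
Bases of U(5,8) = C(8,5) = 56.

56


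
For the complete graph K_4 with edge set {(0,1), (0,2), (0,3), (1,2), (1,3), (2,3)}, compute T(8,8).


T(K_4; x,y) = x^3 + 3x^2 + 4xy + 2x + y^3 + 3y^2 + 2y.
Substituting x=8, y=8:
= 512 + 192 + 256 + 16 + 512 + 192 + 16
= 1696.

1696


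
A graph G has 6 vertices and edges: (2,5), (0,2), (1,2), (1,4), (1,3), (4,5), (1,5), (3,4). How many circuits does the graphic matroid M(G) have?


A circuit in a graphic matroid = edge set of a simple cycle.
G has 6 vertices and 8 edges.
Enumerating all minimal edge subsets forming cycles...
Total circuits found: 6.

6


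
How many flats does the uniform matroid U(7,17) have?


Flats of U(7,17): every subset of size < 7 is a flat, plus E itself.
Count = C(17,0) + C(17,1) + C(17,2) + C(17,3) + C(17,4) + C(17,5) + C(17,6) + 1
     = 1 + 17 + 136 + 680 + 2380 + 6188 + 12376 + 1
     = 21779.

21779


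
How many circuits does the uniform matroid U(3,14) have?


In U(3,14), circuits are the (4)-element subsets.
Any set of 4 elements is dependent, and removing any one element gives
an independent set of size 3, so it is a minimal dependent set.
Number of circuits = C(14,4) = 14! / (4! * 10!) = 1001.

1001


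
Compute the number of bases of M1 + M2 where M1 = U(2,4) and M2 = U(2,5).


Bases of a direct sum M1 + M2: |B| = |B(M1)| * |B(M2)|.
|B(U(2,4))| = C(4,2) = 6.
|B(U(2,5))| = C(5,2) = 10.
Total bases = 6 * 10 = 60.

60


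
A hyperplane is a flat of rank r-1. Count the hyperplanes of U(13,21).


Hyperplanes of U(13,21) are flats of rank 12.
In a uniform matroid, these are exactly the (12)-element subsets.
Count = (21 choose 12) = 293930.

293930


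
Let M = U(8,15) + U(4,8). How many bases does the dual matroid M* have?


(M1+M2)* = M1* + M2*.
M1* = U(7,15), bases: C(15,7) = 6435.
M2* = U(4,8), bases: C(8,4) = 70.
|B(M*)| = 6435 * 70 = 450450.

450450


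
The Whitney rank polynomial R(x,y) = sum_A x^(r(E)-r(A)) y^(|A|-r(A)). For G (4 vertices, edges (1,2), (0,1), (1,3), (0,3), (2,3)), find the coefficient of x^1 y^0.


R(x,y) = sum over A in 2^E of x^(r(E)-r(A)) * y^(|A|-r(A)).
G has 4 vertices, 5 edges. r(E) = 3.
Enumerate all 2^5 = 32 subsets.
Count subsets with r(E)-r(A)=1 and |A|-r(A)=0: 10.

10


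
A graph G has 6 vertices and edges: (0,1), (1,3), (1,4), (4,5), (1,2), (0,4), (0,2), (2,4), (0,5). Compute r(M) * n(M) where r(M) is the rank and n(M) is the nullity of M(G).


r(M) = |V| - c = 6 - 1 = 5.
nullity = |E| - r(M) = 9 - 5 = 4.
Product = 5 * 4 = 20.

20


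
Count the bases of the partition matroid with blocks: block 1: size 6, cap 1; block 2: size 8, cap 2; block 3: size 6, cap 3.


A basis picks exactly ci elements from block i.
Number of bases = product of C(|Si|, ci).
= C(6,1) * C(8,2) * C(6,3)
= 6 * 28 * 20
= 3360.

3360


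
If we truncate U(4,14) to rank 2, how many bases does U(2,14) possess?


Truncating U(4,14) to rank 2 gives U(2,14).
Bases of U(2,14) are all 2-element subsets of 14 elements.
Number of bases = (14 choose 2) = 91.

91


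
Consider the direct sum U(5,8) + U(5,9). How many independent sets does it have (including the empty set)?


For a direct sum, |I(M1+M2)| = |I(M1)| * |I(M2)|.
|I(U(5,8))| = sum C(8,k) for k=0..5 = 219.
|I(U(5,9))| = sum C(9,k) for k=0..5 = 382.
Total = 219 * 382 = 83658.

83658


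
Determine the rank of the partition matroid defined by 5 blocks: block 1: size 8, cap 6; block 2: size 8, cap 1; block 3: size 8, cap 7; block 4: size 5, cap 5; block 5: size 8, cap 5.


Rank of a partition matroid = sum of min(|Si|, ci) for each block.
= min(8,6) + min(8,1) + min(8,7) + min(5,5) + min(8,5)
= 6 + 1 + 7 + 5 + 5
= 24.

24


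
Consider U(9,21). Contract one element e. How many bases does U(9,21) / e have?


Contracting e from U(9,21) gives U(8,20).
Bases of U(8,20) = C(20,8) = 125970.

125970


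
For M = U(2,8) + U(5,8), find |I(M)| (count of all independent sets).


For a direct sum, |I(M1+M2)| = |I(M1)| * |I(M2)|.
|I(U(2,8))| = sum C(8,k) for k=0..2 = 37.
|I(U(5,8))| = sum C(8,k) for k=0..5 = 219.
Total = 37 * 219 = 8103.

8103


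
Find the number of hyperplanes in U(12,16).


Hyperplanes of U(12,16) are flats of rank 11.
In a uniform matroid, these are exactly the (11)-element subsets.
Count = C(16,11) = 16! / (11! * 5!) = 4368.

4368


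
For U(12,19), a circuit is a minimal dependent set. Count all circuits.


In U(12,19), circuits are the (13)-element subsets.
Any set of 13 elements is dependent, and removing any one element gives
an independent set of size 12, so it is a minimal dependent set.
Number of circuits = C(19,13) = 19! / (13! * 6!) = 27132.

27132


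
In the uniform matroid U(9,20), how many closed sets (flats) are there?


Flats of U(9,20): every subset of size < 9 is a flat, plus E itself.
Count = C(20,0) + C(20,1) + C(20,2) + C(20,3) + C(20,4) + C(20,5) + C(20,6) + C(20,7) + C(20,8) + 1
     = 1 + 20 + 190 + 1140 + 4845 + 15504 + 38760 + 77520 + 125970 + 1
     = 263951.

263951


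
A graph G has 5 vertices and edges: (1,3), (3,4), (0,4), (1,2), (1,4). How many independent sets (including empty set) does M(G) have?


An independent set in a graphic matroid is an acyclic edge subset.
G has 5 vertices and 5 edges.
Enumerate all 2^5 = 32 subsets, checking for acyclicity.
Total independent sets = 28.

28


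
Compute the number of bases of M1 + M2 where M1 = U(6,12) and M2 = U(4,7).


Bases of a direct sum M1 + M2: |B| = |B(M1)| * |B(M2)|.
|B(U(6,12))| = C(12,6) = 924.
|B(U(4,7))| = C(7,4) = 35.
Total bases = 924 * 35 = 32340.

32340


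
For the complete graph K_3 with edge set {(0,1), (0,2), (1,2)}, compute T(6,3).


T(K_3; x,y) = x^2 + x + y.
T(6,3) = 36 + 6 + 3 = 45.

45


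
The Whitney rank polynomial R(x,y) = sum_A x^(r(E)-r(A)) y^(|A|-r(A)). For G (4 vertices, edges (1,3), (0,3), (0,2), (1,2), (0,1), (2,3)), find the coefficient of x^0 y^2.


R(x,y) = sum over A in 2^E of x^(r(E)-r(A)) * y^(|A|-r(A)).
G has 4 vertices, 6 edges. r(E) = 3.
Enumerate all 2^6 = 64 subsets.
Count subsets with r(E)-r(A)=0 and |A|-r(A)=2: 6.

6


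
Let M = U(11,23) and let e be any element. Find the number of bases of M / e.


Contracting e from U(11,23) gives U(10,22).
Bases of U(10,22) = C(22,10) = 22! / (10! * 12!) = 646646.

646646


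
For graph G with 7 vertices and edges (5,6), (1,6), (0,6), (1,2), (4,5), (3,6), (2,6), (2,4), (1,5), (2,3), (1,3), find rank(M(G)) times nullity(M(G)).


r(M) = |V| - c = 7 - 1 = 6.
nullity = |E| - r(M) = 11 - 6 = 5.
Product = 6 * 5 = 30.

30


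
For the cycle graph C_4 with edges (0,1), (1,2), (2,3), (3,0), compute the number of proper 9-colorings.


P(C_4, k) = (k-1)^4 + (-1)^4*(k-1).
P(9) = (8)^4 + 8
= 4096 + 8 = 4104.

4104


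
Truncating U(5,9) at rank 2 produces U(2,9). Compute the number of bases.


Truncating U(5,9) to rank 2 gives U(2,9).
Bases of U(2,9) are all 2-element subsets of 9 elements.
Number of bases = C(9,2) = (9 * 8) / (1 * 2) = 36.

36


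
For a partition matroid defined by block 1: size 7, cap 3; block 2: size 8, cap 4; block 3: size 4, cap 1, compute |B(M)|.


A basis picks exactly ci elements from block i.
Number of bases = product of C(|Si|, ci).
= C(7,3) * C(8,4) * C(4,1)
= 35 * 70 * 4
= 9800.

9800


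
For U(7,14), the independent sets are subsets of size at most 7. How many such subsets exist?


Independent sets of U(7,14) are all subsets of size <= 7.
Count = C(14,0) + C(14,1) + C(14,2) + C(14,3) + C(14,4) + C(14,5) + C(14,6) + C(14,7)
     = 1 + 14 + 91 + 364 + 1001 + 2002 + 3003 + 3432
     = 9908.

9908


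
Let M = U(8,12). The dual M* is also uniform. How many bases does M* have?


The dual of U(r,n) is U(n-r, n) = U(4,12).
Bases of U(4,12) are all (4)-element subsets.
|B(M*)| = C(12,4) = 12! / (4! * 8!) = 495.

495


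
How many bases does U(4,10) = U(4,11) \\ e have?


Deleting e from U(4,11) gives U(4,10) since n > r.
Bases of U(4,10) = C(10,4) = 10! / (4! * 6!) = 210.

210


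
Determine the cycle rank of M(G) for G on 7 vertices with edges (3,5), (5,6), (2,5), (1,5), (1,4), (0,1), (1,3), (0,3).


Cycle rank (nullity) = |E| - r(M) = |E| - (|V| - c).
|E| = 8, |V| = 7, c = 1.
Nullity = 8 - (7 - 1) = 8 - 6 = 2.

2


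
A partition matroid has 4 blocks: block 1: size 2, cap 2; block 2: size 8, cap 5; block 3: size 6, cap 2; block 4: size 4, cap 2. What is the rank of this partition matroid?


Rank of a partition matroid = sum of min(|Si|, ci) for each block.
= min(2,2) + min(8,5) + min(6,2) + min(4,2)
= 2 + 5 + 2 + 2
= 11.

11


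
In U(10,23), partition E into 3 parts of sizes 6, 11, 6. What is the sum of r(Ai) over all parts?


r(Ai) = min(|Ai|, 10) for each part.
Sum = min(6,10) + min(11,10) + min(6,10)
    = 6 + 10 + 6
    = 22.

22


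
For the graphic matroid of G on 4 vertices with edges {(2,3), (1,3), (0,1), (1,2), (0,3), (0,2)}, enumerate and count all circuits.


A circuit in a graphic matroid = edge set of a simple cycle.
G has 4 vertices and 6 edges.
Enumerating all minimal edge subsets forming cycles...
Total circuits found: 7.

7


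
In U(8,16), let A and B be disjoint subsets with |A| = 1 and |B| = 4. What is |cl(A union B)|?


|A union B| = 1 + 4 = 5 (disjoint).
In U(8,16), cl(S) = S if |S| < 8, else cl(S) = E.
Since 5 < 8, cl(A union B) = A union B.
|cl(A union B)| = 5.

5


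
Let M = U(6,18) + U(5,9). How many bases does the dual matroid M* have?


(M1+M2)* = M1* + M2*.
M1* = U(12,18), bases: C(18,12) = 18564.
M2* = U(4,9), bases: C(9,4) = 126.
|B(M*)| = 18564 * 126 = 2339064.

2339064


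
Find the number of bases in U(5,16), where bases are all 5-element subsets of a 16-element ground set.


Bases of U(5,16) are all 5-element subsets of the 16-element ground set.
Number of bases = C(16,5).
C(16,5) = 16! / (5! * 11!) = 4368.

4368


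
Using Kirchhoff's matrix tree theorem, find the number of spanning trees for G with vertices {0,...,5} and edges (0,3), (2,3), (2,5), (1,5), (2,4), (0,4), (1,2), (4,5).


By Kirchhoff's matrix tree theorem, the number of spanning trees equals
the determinant of any cofactor of the Laplacian matrix L.
G has 6 vertices and 8 edges.
Computing the (5 x 5) cofactor determinant gives 29.

29


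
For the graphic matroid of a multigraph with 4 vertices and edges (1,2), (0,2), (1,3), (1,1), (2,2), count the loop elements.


In a graphic matroid, a loop is a self-loop edge (u,u) with rank 0.
Examining all 5 edges for self-loops...
Self-loops found: (1,1), (2,2)
Number of loops = 2.

2


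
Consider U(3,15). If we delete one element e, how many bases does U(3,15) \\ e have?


Deleting e from U(3,15) gives U(3,14) since n > r.
Bases of U(3,14) = (14 choose 3) = 364.

364


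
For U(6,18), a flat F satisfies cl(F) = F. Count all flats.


Flats of U(6,18): every subset of size < 6 is a flat, plus E itself.
Count = (18 choose 0) + (18 choose 1) + (18 choose 2) + (18 choose 3) + (18 choose 4) + (18 choose 5) + 1
     = 1 + 18 + 153 + 816 + 3060 + 8568 + 1
     = 12617.

12617


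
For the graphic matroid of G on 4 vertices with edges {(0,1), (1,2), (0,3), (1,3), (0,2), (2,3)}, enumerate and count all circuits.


A circuit in a graphic matroid = edge set of a simple cycle.
G has 4 vertices and 6 edges.
Enumerating all minimal edge subsets forming cycles...
Total circuits found: 7.

7


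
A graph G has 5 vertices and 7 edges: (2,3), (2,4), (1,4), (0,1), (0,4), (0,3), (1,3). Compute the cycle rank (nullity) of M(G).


Cycle rank (nullity) = |E| - r(M) = |E| - (|V| - c).
|E| = 7, |V| = 5, c = 1.
Nullity = 7 - (5 - 1) = 7 - 4 = 3.

3


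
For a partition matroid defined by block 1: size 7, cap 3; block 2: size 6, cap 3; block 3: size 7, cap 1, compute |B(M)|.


A basis picks exactly ci elements from block i.
Number of bases = product of C(|Si|, ci).
= C(7,3) * C(6,3) * C(7,1)
= 35 * 20 * 7
= 4900.

4900


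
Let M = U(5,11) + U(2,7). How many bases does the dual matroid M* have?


(M1+M2)* = M1* + M2*.
M1* = U(6,11), bases: C(11,6) = 462.
M2* = U(5,7), bases: C(7,5) = 21.
|B(M*)| = 462 * 21 = 9702.

9702


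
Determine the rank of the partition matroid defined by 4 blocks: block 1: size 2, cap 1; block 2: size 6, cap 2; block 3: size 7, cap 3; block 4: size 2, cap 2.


Rank of a partition matroid = sum of min(|Si|, ci) for each block.
= min(2,1) + min(6,2) + min(7,3) + min(2,2)
= 1 + 2 + 3 + 2
= 8.

8


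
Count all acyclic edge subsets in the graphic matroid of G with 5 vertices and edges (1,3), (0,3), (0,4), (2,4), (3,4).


An independent set in a graphic matroid is an acyclic edge subset.
G has 5 vertices and 5 edges.
Enumerate all 2^5 = 32 subsets, checking for acyclicity.
Total independent sets = 28.

28


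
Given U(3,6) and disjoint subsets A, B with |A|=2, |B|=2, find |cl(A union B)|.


|A union B| = 2 + 2 = 4 (disjoint).
In U(3,6), cl(S) = S if |S| < 3, else cl(S) = E.
Since 4 >= 3, cl(A union B) = E.
|cl(A union B)| = 6.

6


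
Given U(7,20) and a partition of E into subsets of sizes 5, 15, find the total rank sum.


r(Ai) = min(|Ai|, 7) for each part.
Sum = min(5,7) + min(15,7)
    = 5 + 7
    = 12.

12


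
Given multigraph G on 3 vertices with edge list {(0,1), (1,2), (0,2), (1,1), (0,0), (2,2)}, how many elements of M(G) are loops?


In a graphic matroid, a loop is a self-loop edge (u,u) with rank 0.
Examining all 6 edges for self-loops...
Self-loops found: (1,1), (0,0), (2,2)
Number of loops = 3.

3


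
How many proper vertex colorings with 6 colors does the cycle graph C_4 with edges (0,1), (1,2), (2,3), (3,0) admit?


P(C_4, k) = (k-1)^4 + (-1)^4*(k-1).
P(6) = (5)^4 + 5
= 625 + 5 = 630.

630


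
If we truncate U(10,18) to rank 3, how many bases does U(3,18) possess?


Truncating U(10,18) to rank 3 gives U(3,18).
Bases of U(3,18) are all 3-element subsets of 18 elements.
Number of bases = C(18,3) = 18! / (3! * 15!) = 816.

816


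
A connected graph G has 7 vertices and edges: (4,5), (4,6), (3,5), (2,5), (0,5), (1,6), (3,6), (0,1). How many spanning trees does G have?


By Kirchhoff's matrix tree theorem, the number of spanning trees equals
the determinant of any cofactor of the Laplacian matrix L.
G has 7 vertices and 8 edges.
Computing the (6 x 6) cofactor determinant gives 16.

16


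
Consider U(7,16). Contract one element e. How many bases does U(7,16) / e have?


Contracting e from U(7,16) gives U(6,15).
Bases of U(6,15) = C(15,6) = 5005.

5005


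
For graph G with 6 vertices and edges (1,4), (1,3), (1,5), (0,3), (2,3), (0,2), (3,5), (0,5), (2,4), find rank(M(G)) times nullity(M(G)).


r(M) = |V| - c = 6 - 1 = 5.
nullity = |E| - r(M) = 9 - 5 = 4.
Product = 5 * 4 = 20.

20


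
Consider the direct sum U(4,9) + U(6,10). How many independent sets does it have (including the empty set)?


For a direct sum, |I(M1+M2)| = |I(M1)| * |I(M2)|.
|I(U(4,9))| = sum C(9,k) for k=0..4 = 256.
|I(U(6,10))| = sum C(10,k) for k=0..6 = 848.
Total = 256 * 848 = 217088.

217088


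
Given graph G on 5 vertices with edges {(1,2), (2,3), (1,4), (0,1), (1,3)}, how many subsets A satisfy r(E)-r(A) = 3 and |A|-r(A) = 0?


R(x,y) = sum over A in 2^E of x^(r(E)-r(A)) * y^(|A|-r(A)).
G has 5 vertices, 5 edges. r(E) = 4.
Enumerate all 2^5 = 32 subsets.
Count subsets with r(E)-r(A)=3 and |A|-r(A)=0: 5.

5


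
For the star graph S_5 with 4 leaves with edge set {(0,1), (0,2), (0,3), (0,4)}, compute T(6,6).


A star on 5 vertices is a tree with 4 edges.
T(x,y) = x^(4) for any tree.
T(6,6) = 6^4 = 1296.

1296


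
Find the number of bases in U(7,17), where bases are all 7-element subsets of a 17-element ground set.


Bases of U(7,17) are all 7-element subsets of the 17-element ground set.
Number of bases = C(17,7).
C(17,7) = 19448.

19448


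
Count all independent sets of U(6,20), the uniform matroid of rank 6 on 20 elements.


Independent sets of U(6,20) are all subsets of size <= 6.
Count = (20 choose 0) + (20 choose 1) + (20 choose 2) + (20 choose 3) + (20 choose 4) + (20 choose 5) + (20 choose 6)
     = 1 + 20 + 190 + 1140 + 4845 + 15504 + 38760
     = 60460.

60460


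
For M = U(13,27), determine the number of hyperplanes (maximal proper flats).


Hyperplanes of U(13,27) are flats of rank 12.
In a uniform matroid, these are exactly the (12)-element subsets.
Count = C(27,12) = 27! / (12! * 15!) = 17383860.

17383860


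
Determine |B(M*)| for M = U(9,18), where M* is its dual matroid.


The dual of U(r,n) is U(n-r, n) = U(9,18).
Bases of U(9,18) are all (9)-element subsets.
|B(M*)| = C(18,9) = 48620.

48620


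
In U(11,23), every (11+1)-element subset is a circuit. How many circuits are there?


In U(11,23), circuits are the (12)-element subsets.
Any set of 12 elements is dependent, and removing any one element gives
an independent set of size 11, so it is a minimal dependent set.
Number of circuits = C(23,12) = 1352078.

1352078


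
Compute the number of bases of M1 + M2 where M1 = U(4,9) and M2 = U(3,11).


Bases of a direct sum M1 + M2: |B| = |B(M1)| * |B(M2)|.
|B(U(4,9))| = C(9,4) = 126.
|B(U(3,11))| = C(11,3) = 165.
Total bases = 126 * 165 = 20790.

20790


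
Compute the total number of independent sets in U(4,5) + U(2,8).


For a direct sum, |I(M1+M2)| = |I(M1)| * |I(M2)|.
|I(U(4,5))| = sum C(5,k) for k=0..4 = 31.
|I(U(2,8))| = sum C(8,k) for k=0..2 = 37.
Total = 31 * 37 = 1147.

1147


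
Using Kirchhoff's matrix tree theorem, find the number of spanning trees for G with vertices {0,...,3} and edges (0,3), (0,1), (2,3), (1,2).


By Kirchhoff's matrix tree theorem, the number of spanning trees equals
the determinant of any cofactor of the Laplacian matrix L.
G has 4 vertices and 4 edges.
Computing the (3 x 3) cofactor determinant gives 4.

4


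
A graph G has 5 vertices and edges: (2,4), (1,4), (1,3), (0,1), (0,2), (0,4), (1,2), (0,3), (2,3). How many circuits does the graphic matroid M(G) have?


A circuit in a graphic matroid = edge set of a simple cycle.
G has 5 vertices and 9 edges.
Enumerating all minimal edge subsets forming cycles...
Total circuits found: 22.

22


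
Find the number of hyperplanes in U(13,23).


Hyperplanes of U(13,23) are flats of rank 12.
In a uniform matroid, these are exactly the (12)-element subsets.
Count = (23 choose 12) = 1352078.

1352078


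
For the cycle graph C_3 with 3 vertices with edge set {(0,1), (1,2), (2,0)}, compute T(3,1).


T(C_3; x,y) = x + x^2 + ... + x^(2) + y.
T(3,1) = 3^1 + 3^2 + 1
= 3 + 9 + 1
= 13.

13


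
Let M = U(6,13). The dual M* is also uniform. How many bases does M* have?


The dual of U(r,n) is U(n-r, n) = U(7,13).
Bases of U(7,13) are all (7)-element subsets.
|B(M*)| = C(13,7) = 13! / (7! * 6!) = 1716.

1716


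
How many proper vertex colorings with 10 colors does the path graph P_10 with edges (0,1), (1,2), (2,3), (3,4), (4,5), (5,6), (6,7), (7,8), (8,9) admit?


P(P_10, k) = k * (k-1)^(9).
P(10) = 10 * 9^9 = 10 * 387420489 = 3874204890.

3874204890


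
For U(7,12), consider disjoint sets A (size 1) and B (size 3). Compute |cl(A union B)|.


|A union B| = 1 + 3 = 4 (disjoint).
In U(7,12), cl(S) = S if |S| < 7, else cl(S) = E.
Since 4 < 7, cl(A union B) = A union B.
|cl(A union B)| = 4.

4


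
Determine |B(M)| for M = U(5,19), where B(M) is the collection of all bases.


Bases of U(5,19) are all 5-element subsets of the 19-element ground set.
Number of bases = C(19,5).
(19 choose 5) = 11628.

11628


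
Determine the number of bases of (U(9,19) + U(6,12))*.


(M1+M2)* = M1* + M2*.
M1* = U(10,19), bases: C(19,10) = 92378.
M2* = U(6,12), bases: C(12,6) = 924.
|B(M*)| = 92378 * 924 = 85357272.

85357272


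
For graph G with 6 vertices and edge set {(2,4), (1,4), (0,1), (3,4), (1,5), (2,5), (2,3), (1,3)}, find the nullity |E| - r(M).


Cycle rank (nullity) = |E| - r(M) = |E| - (|V| - c).
|E| = 8, |V| = 6, c = 1.
Nullity = 8 - (6 - 1) = 8 - 5 = 3.

3
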